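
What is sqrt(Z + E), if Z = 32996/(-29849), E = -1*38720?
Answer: 2*I*sqrt(8624766138081)/29849 ≈ 196.78*I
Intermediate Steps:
E = -38720
Z = -32996/29849 (Z = 32996*(-1/29849) = -32996/29849 ≈ -1.1054)
sqrt(Z + E) = sqrt(-32996/29849 - 38720) = sqrt(-1155786276/29849) = 2*I*sqrt(8624766138081)/29849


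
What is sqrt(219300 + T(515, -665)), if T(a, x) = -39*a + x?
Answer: 95*sqrt(22) ≈ 445.59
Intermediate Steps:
T(a, x) = x - 39*a
sqrt(219300 + T(515, -665)) = sqrt(219300 + (-665 - 39*515)) = sqrt(219300 + (-665 - 20085)) = sqrt(219300 - 20750) = sqrt(198550) = 95*sqrt(22)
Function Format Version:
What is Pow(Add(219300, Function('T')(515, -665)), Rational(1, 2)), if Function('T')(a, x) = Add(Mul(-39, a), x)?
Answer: Mul(95, Pow(22, Rational(1, 2))) ≈ 445.59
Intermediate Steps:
Function('T')(a, x) = Add(x, Mul(-39, a))
Pow(Add(219300, Function('T')(515, -665)), Rational(1, 2)) = Pow(Add(219300, Add(-665, Mul(-39, 515))), Rational(1, 2)) = Pow(Add(219300, Add(-665, -20085)), Rational(1, 2)) = Pow(Add(219300, -20750), Rational(1, 2)) = Pow(198550, Rational(1, 2)) = Mul(95, Pow(22, Rational(1, 2)))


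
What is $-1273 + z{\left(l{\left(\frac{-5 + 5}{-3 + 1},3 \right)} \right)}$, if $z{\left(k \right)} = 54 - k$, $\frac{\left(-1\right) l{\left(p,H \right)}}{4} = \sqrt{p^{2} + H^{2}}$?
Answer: $-1207$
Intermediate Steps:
$l{\left(p,H \right)} = - 4 \sqrt{H^{2} + p^{2}}$ ($l{\left(p,H \right)} = - 4 \sqrt{p^{2} + H^{2}} = - 4 \sqrt{H^{2} + p^{2}}$)
$-1273 + z{\left(l{\left(\frac{-5 + 5}{-3 + 1},3 \right)} \right)} = -1273 + \left(54 - - 4 \sqrt{3^{2} + \left(\frac{-5 + 5}{-3 + 1}\right)^{2}}\right) = -1273 + \left(54 - - 4 \sqrt{9 + \left(\frac{0}{-2}\right)^{2}}\right) = -1273 + \left(54 - - 4 \sqrt{9 + \left(0 \left(- \frac{1}{2}\right)\right)^{2}}\right) = -1273 + \left(54 - - 4 \sqrt{9 + 0^{2}}\right) = -1273 + \left(54 - - 4 \sqrt{9 + 0}\right) = -1273 + \left(54 - - 4 \sqrt{9}\right) = -1273 + \left(54 - \left(-4\right) 3\right) = -1273 + \left(54 - -12\right) = -1273 + \left(54 + 12\right) = -1273 + 66 = -1207$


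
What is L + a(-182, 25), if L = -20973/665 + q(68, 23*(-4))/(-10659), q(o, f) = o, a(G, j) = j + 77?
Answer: 1546141/21945 ≈ 70.455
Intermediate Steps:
a(G, j) = 77 + j
L = -692249/21945 (L = -20973/665 + 68/(-10659) = -20973*1/665 + 68*(-1/10659) = -20973/665 - 4/627 = -692249/21945 ≈ -31.545)
L + a(-182, 25) = -692249/21945 + (77 + 25) = -692249/21945 + 102 = 1546141/21945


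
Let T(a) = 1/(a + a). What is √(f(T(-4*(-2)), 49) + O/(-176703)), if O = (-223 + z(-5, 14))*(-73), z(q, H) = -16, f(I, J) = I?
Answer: I*√18103045647/706812 ≈ 0.19036*I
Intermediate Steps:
T(a) = 1/(2*a)
O = 17447 (O = (-223 - 16)*(-73) = -239*(-73) = 17447)
√(f(T(-4*(-2)), 49) + O/(-176703)) = √(1/(2*((-4*(-2)))) + 17447/(-176703)) = √((½)/8 + 17447*(-1/176703)) = √((½)*(⅛) - 17447/176703) = √(1/16 - 17447/176703) = √(-102449/2827248) = I*√18103045647/706812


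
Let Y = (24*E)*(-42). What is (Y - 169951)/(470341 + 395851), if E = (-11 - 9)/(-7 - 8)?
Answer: -171295/866192 ≈ -0.19776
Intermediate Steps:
E = 4/3 (E = -20/(-15) = -20*(-1/15) = 4/3 ≈ 1.3333)
Y = -1344 (Y = (24*(4/3))*(-42) = 32*(-42) = -1344)
(Y - 169951)/(470341 + 395851) = (-1344 - 169951)/(470341 + 395851) = -171295/866192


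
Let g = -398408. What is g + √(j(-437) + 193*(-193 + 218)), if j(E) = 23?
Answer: -398408 + 4*√303 ≈ -3.9834e+5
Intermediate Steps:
g + √(j(-437) + 193*(-193 + 218)) = -398408 + √(23 + 193*(-193 + 218)) = -398408 + √(23 + 193*25) = -398408 + √(23 + 4825) = -398408 + √4848 = -398408 + 4*√303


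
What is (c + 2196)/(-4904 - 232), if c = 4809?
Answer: -2335/1712 ≈ -1.3639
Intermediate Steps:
(c + 2196)/(-4904 - 232) = (4809 + 2196)/(-4904 - 232) = 7005/(-5136) = 7005*(-1/5136) = -2335/1712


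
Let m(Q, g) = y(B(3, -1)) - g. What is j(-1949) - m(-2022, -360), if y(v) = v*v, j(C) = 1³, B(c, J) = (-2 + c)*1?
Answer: -360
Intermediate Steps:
B(c, J) = -2 + c
j(C) = 1
y(v) = v²
m(Q, g) = 1 - g (m(Q, g) = (-2 + 3)² - g = 1² - g = 1 - g)
j(-1949) - m(-2022, -360) = 1 - (1 - 1*(-360)) = 1 - (1 + 360) = 1 - 1*361 = 1 - 361 = -360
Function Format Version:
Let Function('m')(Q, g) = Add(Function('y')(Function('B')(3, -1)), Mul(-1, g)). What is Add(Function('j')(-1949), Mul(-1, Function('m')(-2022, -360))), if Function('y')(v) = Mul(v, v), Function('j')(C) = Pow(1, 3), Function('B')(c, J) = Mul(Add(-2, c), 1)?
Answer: -360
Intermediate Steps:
Function('B')(c, J) = Add(-2, c)
Function('j')(C) = 1
Function('y')(v) = Pow(v, 2)
Function('m')(Q, g) = Add(1, Mul(-1, g)) (Function('m')(Q, g) = Add(Pow(Add(-2, 3), 2), Mul(-1, g)) = Add(Pow(1, 2), Mul(-1, g)) = Add(1, Mul(-1, g)))
Add(Function('j')(-1949), Mul(-1, Function('m')(-2022, -360))) = Add(1, Mul(-1, Add(1, Mul(-1, -360)))) = Add(1, Mul(-1, Add(1, 360))) = Add(1, Mul(-1, 361)) = Add(1, -361) = -360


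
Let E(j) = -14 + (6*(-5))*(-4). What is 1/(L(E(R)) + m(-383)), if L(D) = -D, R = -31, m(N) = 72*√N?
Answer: -53/998354 - 18*I*√383/499177 ≈ -5.3087e-5 - 0.0007057*I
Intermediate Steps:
E(j) = 106 (E(j) = -14 - 30*(-4) = -14 + 120 = 106)
1/(L(E(R)) + m(-383)) = 1/(-1*106 + 72*√(-383)) = 1/(-106 + 72*(I*√383)) = 1/(-106 + 72*I*√383)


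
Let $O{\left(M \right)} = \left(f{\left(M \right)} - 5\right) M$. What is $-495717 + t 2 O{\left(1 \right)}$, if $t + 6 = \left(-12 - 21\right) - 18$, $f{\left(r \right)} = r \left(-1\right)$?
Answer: $-495033$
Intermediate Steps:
$f{\left(r \right)} = - r$
$O{\left(M \right)} = M \left(-5 - M\right)$ ($O{\left(M \right)} = \left(- M - 5\right) M = \left(-5 - M\right) M = M \left(-5 - M\right)$)
$t = -57$ ($t = -6 - 51 = -57$)
$-495717 + t 2 O{\left(1 \right)} = -495717 + \left(-57\right) 2 \left(\left(-1\right) 1 \left(5 + 1\right)\right) = -495717 - 114 \left(\left(-1\right) 1 \cdot 6\right) = -495717 - -684 = -495717 + 684 = -495033$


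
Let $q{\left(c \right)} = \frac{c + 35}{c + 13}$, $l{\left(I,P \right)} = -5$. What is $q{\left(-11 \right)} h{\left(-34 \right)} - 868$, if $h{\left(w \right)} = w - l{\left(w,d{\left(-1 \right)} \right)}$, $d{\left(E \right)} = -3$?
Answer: $-1216$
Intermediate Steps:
$q{\left(c \right)} = \frac{35 + c}{13 + c}$
$h{\left(w \right)} = 5 + w$ ($h{\left(w \right)} = w - -5 = w + 5 = 5 + w$)
$q{\left(-11 \right)} h{\left(-34 \right)} - 868 = \frac{35 - 11}{13 - 11} \left(5 - 34\right) - 868 = \frac{1}{2} \cdot 24 \left(-29\right) - 868 = 12 \left(-29\right) - 868 = -348 - 868 = -1216$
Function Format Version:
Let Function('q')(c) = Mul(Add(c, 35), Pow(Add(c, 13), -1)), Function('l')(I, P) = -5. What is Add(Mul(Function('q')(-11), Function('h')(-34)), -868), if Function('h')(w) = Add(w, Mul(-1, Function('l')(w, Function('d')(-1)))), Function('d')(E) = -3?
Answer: -1216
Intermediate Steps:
Function('q')(c) = Mul(Pow(Add(13, c), -1), Add(35, c)) (Function('q')(c) = Mul(Add(35, c), Pow(Add(13, c), -1)) = Mul(Pow(Add(13, c), -1), Add(35, c)))
Function('h')(w) = Add(5, w) (Function('h')(w) = Add(w, Mul(-1, -5)) = Add(w, 5) = Add(5, w))
Add(Mul(Function('q')(-11), Function('h')(-34)), -868) = Add(Mul(Mul(Pow(Add(13, -11), -1), Add(35, -11)), Add(5, -34)), -868) = Add(Mul(Mul(Pow(2, -1), 24), -29), -868) = Add(Mul(Mul(Rational(1, 2), 24), -29), -868) = Add(Mul(12, -29), -868) = Add(-348, -868) = -1216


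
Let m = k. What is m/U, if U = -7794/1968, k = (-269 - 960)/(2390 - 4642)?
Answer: -100778/731337 ≈ -0.13780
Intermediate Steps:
k = 1229/2252 (k = -1229/(-2252) = -1229*(-1/2252) = 1229/2252 ≈ 0.54574)
U = -1299/328 (U = -7794*1/1968 = -1299/328 ≈ -3.9604)
m = 1229/2252 ≈ 0.54574
m/U = 1229/(2252*(-1299/328)) = (1229/2252)*(-328/1299) = -100778/731337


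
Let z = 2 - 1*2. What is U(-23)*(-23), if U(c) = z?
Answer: 0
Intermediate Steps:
z = 0 (z = 2 - 2 = 0)
U(c) = 0
U(-23)*(-23) = 0*(-23) = 0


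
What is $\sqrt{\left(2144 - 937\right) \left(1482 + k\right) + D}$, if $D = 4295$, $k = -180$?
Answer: $\sqrt{1575809} \approx 1255.3$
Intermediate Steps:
$\sqrt{\left(2144 - 937\right) \left(1482 + k\right) + D} = \sqrt{\left(2144 - 937\right) \left(1482 - 180\right) + 4295} = \sqrt{1207 \cdot 1302 + 4295} = \sqrt{1571514 + 4295} = \sqrt{1575809}$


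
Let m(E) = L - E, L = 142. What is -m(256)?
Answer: 114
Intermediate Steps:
m(E) = 142 - E
-m(256) = -(142 - 1*256) = -(142 - 256) = -1*(-114) = 114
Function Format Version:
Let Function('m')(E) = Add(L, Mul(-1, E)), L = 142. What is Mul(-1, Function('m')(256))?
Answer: 114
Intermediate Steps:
Function('m')(E) = Add(142, Mul(-1, E))
Mul(-1, Function('m')(256)) = Mul(-1, Add(142, Mul(-1, 256))) = Mul(-1, Add(142, -256)) = Mul(-1, -114) = 114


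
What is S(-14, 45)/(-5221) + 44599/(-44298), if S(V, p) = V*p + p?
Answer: -8997263/10055646 ≈ -0.89475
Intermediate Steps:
S(V, p) = p + V*p
S(-14, 45)/(-5221) + 44599/(-44298) = (45*(1 - 14))/(-5221) + 44599/(-44298) = (45*(-13))*(-1/5221) + 44599*(-1/44298) = -585*(-1/5221) - 44599/44298 = 585/5221 - 44599/44298 = -8997263/10055646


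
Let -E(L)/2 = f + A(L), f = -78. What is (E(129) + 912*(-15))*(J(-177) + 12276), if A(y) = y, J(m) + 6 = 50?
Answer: -169794240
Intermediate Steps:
J(m) = 44 (J(m) = -6 + 50 = 44)
E(L) = 156 - 2*L (E(L) = -2*(-78 + L) = 156 - 2*L)
(E(129) + 912*(-15))*(J(-177) + 12276) = ((156 - 2*129) + 912*(-15))*(44 + 12276) = ((156 - 258) - 13680)*12320 = (-102 - 13680)*12320 = -13782*12320 = -169794240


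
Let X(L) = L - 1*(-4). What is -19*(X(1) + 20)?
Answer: -475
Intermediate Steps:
X(L) = 4 + L (X(L) = L + 4 = 4 + L)
-19*(X(1) + 20) = -19*((4 + 1) + 20) = -19*(5 + 20) = -19*25 = -475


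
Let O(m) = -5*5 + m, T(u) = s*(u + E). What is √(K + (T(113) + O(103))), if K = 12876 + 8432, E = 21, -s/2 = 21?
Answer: √15758 ≈ 125.53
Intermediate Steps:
s = -42 (s = -2*21 = -42)
T(u) = -882 - 42*u (T(u) = -42*(u + 21) = -42*(21 + u) = -882 - 42*u)
O(m) = -25 + m
K = 21308
√(K + (T(113) + O(103))) = √(21308 + ((-882 - 42*113) + (-25 + 103))) = √(21308 + ((-882 - 4746) + 78)) = √(21308 + (-5628 + 78)) = √(21308 - 5550) = √15758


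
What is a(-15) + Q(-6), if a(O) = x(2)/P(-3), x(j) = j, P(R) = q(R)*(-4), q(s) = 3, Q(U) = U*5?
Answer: -181/6 ≈ -30.167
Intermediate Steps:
Q(U) = 5*U
P(R) = -12 (P(R) = 3*(-4) = -12)
a(O) = -⅙ (a(O) = 2/(-12) = -1/12*2 = -⅙)
a(-15) + Q(-6) = -⅙ + 5*(-6) = -⅙ - 30 = -181/6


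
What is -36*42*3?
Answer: -4536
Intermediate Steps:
-36*42*3 = -1512*3 = -4536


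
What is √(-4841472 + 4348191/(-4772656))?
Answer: I*√6892516097129960493/1193164 ≈ 2200.3*I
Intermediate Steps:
√(-4841472 + 4348191/(-4772656)) = √(-4841472 + 4348191*(-1/4772656)) = √(-4841472 - 4348191/4772656) = √(-23106684737823/4772656) = I*√6892516097129960493/1193164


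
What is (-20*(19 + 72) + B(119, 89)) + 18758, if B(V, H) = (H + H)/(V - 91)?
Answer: 237221/14 ≈ 16944.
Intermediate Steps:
B(V, H) = 2*H/(-91 + V) (B(V, H) = (2*H)/(-91 + V) = 2*H/(-91 + V))
(-20*(19 + 72) + B(119, 89)) + 18758 = (-20*(19 + 72) + 2*89/(-91 + 119)) + 18758 = (-20*91 + 2*89/28) + 18758 = (-1820 + 2*89*(1/28)) + 18758 = (-1820 + 89/14) + 18758 = -25391/14 + 18758 = 237221/14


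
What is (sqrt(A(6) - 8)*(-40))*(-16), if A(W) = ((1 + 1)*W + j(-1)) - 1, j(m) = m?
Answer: 640*sqrt(2) ≈ 905.10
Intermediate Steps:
A(W) = -2 + 2*W (A(W) = ((1 + 1)*W - 1) - 1 = (2*W - 1) - 1 = (-1 + 2*W) - 1 = -2 + 2*W)
(sqrt(A(6) - 8)*(-40))*(-16) = (sqrt((-2 + 2*6) - 8)*(-40))*(-16) = (sqrt((-2 + 12) - 8)*(-40))*(-16) = (sqrt(10 - 8)*(-40))*(-16) = (sqrt(2)*(-40))*(-16) = -40*sqrt(2)*(-16) = 640*sqrt(2)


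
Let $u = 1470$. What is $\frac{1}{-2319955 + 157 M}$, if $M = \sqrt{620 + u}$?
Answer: $- \frac{42181}{97857085193} - \frac{157 \sqrt{2090}}{5382139685615} \approx -4.3238 \cdot 10^{-7}$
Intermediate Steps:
$M = \sqrt{2090}$ ($M = \sqrt{620 + 1470} = \sqrt{2090} \approx 45.716$)
$\frac{1}{-2319955 + 157 M} = \frac{1}{-2319955 + 157 \sqrt{2090}}$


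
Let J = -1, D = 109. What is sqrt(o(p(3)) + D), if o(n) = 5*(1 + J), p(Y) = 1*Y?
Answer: sqrt(109) ≈ 10.440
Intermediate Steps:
p(Y) = Y
o(n) = 0 (o(n) = 5*(1 - 1) = 5*0 = 0)
sqrt(o(p(3)) + D) = sqrt(0 + 109) = sqrt(109)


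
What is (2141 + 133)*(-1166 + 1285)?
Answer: 270606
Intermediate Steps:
(2141 + 133)*(-1166 + 1285) = 2274*119 = 270606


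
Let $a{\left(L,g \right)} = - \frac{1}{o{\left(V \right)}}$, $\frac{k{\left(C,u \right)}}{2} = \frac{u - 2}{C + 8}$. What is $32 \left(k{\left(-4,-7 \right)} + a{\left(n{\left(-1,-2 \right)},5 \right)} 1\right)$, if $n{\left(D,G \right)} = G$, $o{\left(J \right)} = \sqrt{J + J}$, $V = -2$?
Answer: $-144 + 16 i \approx -144.0 + 16.0 i$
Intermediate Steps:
$o{\left(J \right)} = \sqrt{2} \sqrt{J}$ ($o{\left(J \right)} = \sqrt{2 J} = \sqrt{2} \sqrt{J}$)
$k{\left(C,u \right)} = \frac{2 \left(-2 + u\right)}{8 + C}$ ($k{\left(C,u \right)} = 2 \frac{u - 2}{C + 8} = 2 \frac{-2 + u}{8 + C} = \frac{2 \left(-2 + u\right)}{8 + C}$)
$a{\left(L,g \right)} = \frac{i}{2}$ ($a{\left(L,g \right)} = - \frac{1}{\sqrt{2} \sqrt{-2}} = - \frac{1}{\sqrt{2} i \sqrt{2}} = - \frac{1}{2 i} = - \frac{\left(-1\right) i}{2} = \frac{i}{2}$)
$32 \left(k{\left(-4,-7 \right)} + a{\left(n{\left(-1,-2 \right)},5 \right)} 1\right) = 32 \left(\frac{2 \left(-2 - 7\right)}{8 - 4} + \frac{i}{2} \cdot 1\right) = 32 \left(2 \cdot \frac{1}{4} \left(-9\right) + \frac{i}{2}\right) = 32 \left(- \frac{9}{2} + \frac{i}{2}\right) = -144 + 16 i$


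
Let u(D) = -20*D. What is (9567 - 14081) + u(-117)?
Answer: -2174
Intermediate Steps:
(9567 - 14081) + u(-117) = (9567 - 14081) - 20*(-117) = -4514 + 2340 = -2174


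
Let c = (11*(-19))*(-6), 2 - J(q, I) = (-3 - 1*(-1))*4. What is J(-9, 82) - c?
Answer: -1244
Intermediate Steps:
J(q, I) = 10 (J(q, I) = 2 - (-3 - 1*(-1))*4 = 2 - (-3 + 1)*4 = 2 - (-2)*4 = 2 - 1*(-8) = 2 + 8 = 10)
c = 1254 (c = -209*(-6) = 1254)
J(-9, 82) - c = 10 - 1*1254 = 10 - 1254 = -1244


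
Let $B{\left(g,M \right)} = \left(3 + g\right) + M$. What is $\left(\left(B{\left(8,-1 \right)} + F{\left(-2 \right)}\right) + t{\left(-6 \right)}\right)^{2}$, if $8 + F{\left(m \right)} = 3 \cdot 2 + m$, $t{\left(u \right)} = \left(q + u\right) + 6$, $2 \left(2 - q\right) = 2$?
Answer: $49$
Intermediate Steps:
$q = 1$ ($q = 2 - 1 = 1$)
$B{\left(g,M \right)} = 3 + M + g$
$t{\left(u \right)} = 7 + u$ ($t{\left(u \right)} = \left(1 + u\right) + 6 = 7 + u$)
$F{\left(m \right)} = -2 + m$ ($F{\left(m \right)} = -8 + \left(3 \cdot 2 + m\right) = -8 + \left(6 + m\right) = -2 + m$)
$\left(\left(B{\left(8,-1 \right)} + F{\left(-2 \right)}\right) + t{\left(-6 \right)}\right)^{2} = \left(\left(\left(3 - 1 + 8\right) - 4\right) + \left(7 - 6\right)\right)^{2} = \left(\left(10 - 4\right) + 1\right)^{2} = \left(6 + 1\right)^{2} = 7^{2} = 49$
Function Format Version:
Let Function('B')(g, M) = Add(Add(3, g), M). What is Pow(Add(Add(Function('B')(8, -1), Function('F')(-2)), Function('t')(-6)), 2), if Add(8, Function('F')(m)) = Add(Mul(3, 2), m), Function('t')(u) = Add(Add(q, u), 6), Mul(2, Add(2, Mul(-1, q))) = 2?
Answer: 49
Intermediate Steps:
q = 1 (q = Add(2, Mul(Rational(-1, 2), 2)) = Add(2, -1) = 1)
Function('B')(g, M) = Add(3, M, g)
Function('t')(u) = Add(7, u) (Function('t')(u) = Add(Add(1, u), 6) = Add(7, u))
Function('F')(m) = Add(-2, m) (Function('F')(m) = Add(-8, Add(Mul(3, 2), m)) = Add(-8, Add(6, m)) = Add(-2, m))
Pow(Add(Add(Function('B')(8, -1), Function('F')(-2)), Function('t')(-6)), 2) = Pow(Add(Add(Add(3, -1, 8), Add(-2, -2)), Add(7, -6)), 2) = Pow(Add(Add(10, -4), 1), 2) = Pow(Add(6, 1), 2) = Pow(7, 2) = 49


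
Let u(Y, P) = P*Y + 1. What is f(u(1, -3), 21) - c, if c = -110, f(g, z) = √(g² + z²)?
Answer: 110 + √445 ≈ 131.09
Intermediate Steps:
u(Y, P) = 1 + P*Y
f(u(1, -3), 21) - c = √((1 - 3*1)² + 21²) - 1*(-110) = √((1 - 3)² + 441) + 110 = √((-2)² + 441) + 110 = √(4 + 441) + 110 = √445 + 110 = 110 + √445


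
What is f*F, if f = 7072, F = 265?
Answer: 1874080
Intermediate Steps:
f*F = 7072*265 = 1874080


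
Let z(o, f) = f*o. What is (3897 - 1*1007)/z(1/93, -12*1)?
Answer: -44795/2 ≈ -22398.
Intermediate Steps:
(3897 - 1*1007)/z(1/93, -12*1) = (3897 - 1*1007)/((-12*1/93)) = (3897 - 1007)/((-12*1/93)) = 2890/(-4/31) = 2890*(-31/4) = -44795/2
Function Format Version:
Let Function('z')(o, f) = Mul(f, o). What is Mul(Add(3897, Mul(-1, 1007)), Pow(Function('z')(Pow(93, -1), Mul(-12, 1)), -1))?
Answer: Rational(-44795, 2) ≈ -22398.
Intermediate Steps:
Mul(Add(3897, Mul(-1, 1007)), Pow(Function('z')(Pow(93, -1), Mul(-12, 1)), -1)) = Mul(Add(3897, Mul(-1, 1007)), Pow(Mul(Mul(-12, 1), Pow(93, -1)), -1)) = Mul(Add(3897, -1007), Pow(Mul(-12, Rational(1, 93)), -1)) = Mul(2890, Pow(Rational(-4, 31), -1)) = Mul(2890, Rational(-31, 4)) = Rational(-44795, 2)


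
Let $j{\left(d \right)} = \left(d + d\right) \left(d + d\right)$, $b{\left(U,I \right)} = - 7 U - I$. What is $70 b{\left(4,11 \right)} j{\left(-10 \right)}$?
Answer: $-1092000$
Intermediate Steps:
$b{\left(U,I \right)} = - I - 7 U$
$j{\left(d \right)} = 4 d^{2}$ ($j{\left(d \right)} = 2 d 2 d = 4 d^{2}$)
$70 b{\left(4,11 \right)} j{\left(-10 \right)} = 70 \left(\left(-1\right) 11 - 28\right) 4 \left(-10\right)^{2} = 70 \left(-11 - 28\right) 4 \cdot 100 = 70 \left(-39\right) 400 = \left(-2730\right) 400 = -1092000$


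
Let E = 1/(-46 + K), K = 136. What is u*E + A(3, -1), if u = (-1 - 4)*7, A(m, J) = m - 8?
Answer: -97/18 ≈ -5.3889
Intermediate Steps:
A(m, J) = -8 + m
E = 1/90 (E = 1/(-46 + 136) = 1/90 ≈ 0.011111)
u = -35 (u = -5*7 = -35)
u*E + A(3, -1) = -35*1/90 + (-8 + 3) = -7/18 - 5 = -97/18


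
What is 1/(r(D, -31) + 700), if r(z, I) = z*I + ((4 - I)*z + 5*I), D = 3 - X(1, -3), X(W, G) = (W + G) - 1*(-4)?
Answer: 1/549 ≈ 0.0018215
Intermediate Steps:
X(W, G) = 4 + G + W (X(W, G) = (G + W) + 4 = 4 + G + W)
D = 1 (D = 3 - (4 - 3 + 1) = 3 - 1*2 = 3 - 2 = 1)
r(z, I) = 5*I + I*z + z*(4 - I) (r(z, I) = I*z + (z*(4 - I) + 5*I) = I*z + (5*I + z*(4 - I)) = 5*I + I*z + z*(4 - I))
1/(r(D, -31) + 700) = 1/((4*1 + 5*(-31)) + 700) = 1/((4 - 155) + 700) = 1/(-151 + 700) = 1/549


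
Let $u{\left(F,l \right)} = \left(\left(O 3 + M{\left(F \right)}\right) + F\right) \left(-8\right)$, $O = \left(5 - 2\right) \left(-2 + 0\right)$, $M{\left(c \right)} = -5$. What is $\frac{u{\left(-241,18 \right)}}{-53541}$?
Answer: $- \frac{704}{17847} \approx -0.039446$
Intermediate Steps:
$O = -6$ ($O = 3 \left(-2\right) = -6$)
$u{\left(F,l \right)} = 184 - 8 F$ ($u{\left(F,l \right)} = \left(\left(\left(-6\right) 3 - 5\right) + F\right) \left(-8\right) = \left(\left(-18 - 5\right) + F\right) \left(-8\right) = \left(-23 + F\right) \left(-8\right) = 184 - 8 F$)
$\frac{u{\left(-241,18 \right)}}{-53541} = \frac{184 - -1928}{-53541} = \left(184 + 1928\right) \left(- \frac{1}{53541}\right) = 2112 \left(- \frac{1}{53541}\right) = - \frac{704}{17847}$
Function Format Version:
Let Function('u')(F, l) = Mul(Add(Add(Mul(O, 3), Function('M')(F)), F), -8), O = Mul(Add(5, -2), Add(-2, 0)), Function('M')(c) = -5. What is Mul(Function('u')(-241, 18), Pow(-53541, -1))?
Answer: Rational(-704, 17847) ≈ -0.039446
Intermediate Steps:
O = -6 (O = Mul(3, -2) = -6)
Function('u')(F, l) = Add(184, Mul(-8, F)) (Function('u')(F, l) = Mul(Add(Add(Mul(-6, 3), -5), F), -8) = Mul(Add(Add(-18, -5), F), -8) = Mul(Add(-23, F), -8) = Add(184, Mul(-8, F)))
Mul(Function('u')(-241, 18), Pow(-53541, -1)) = Mul(Add(184, Mul(-8, -241)), Pow(-53541, -1)) = Mul(Add(184, 1928), Rational(-1, 53541)) = Mul(2112, Rational(-1, 53541)) = Rational(-704, 17847)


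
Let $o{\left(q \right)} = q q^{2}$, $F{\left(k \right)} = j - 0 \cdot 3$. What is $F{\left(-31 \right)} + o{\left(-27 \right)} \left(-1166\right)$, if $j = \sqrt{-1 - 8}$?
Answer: $22950378 + 3 i \approx 2.295 \cdot 10^{7} + 3.0 i$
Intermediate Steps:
$j = 3 i$ ($j = \sqrt{-9} = 3 i \approx 3.0 i$)
$F{\left(k \right)} = 3 i$ ($F{\left(k \right)} = 3 i - 0 \cdot 3 = 3 i - 0 = 3 i + 0 = 3 i$)
$o{\left(q \right)} = q^{3}$
$F{\left(-31 \right)} + o{\left(-27 \right)} \left(-1166\right) = 3 i + \left(-27\right)^{3} \left(-1166\right) = 3 i - -22950378 = 3 i + 22950378 = 22950378 + 3 i$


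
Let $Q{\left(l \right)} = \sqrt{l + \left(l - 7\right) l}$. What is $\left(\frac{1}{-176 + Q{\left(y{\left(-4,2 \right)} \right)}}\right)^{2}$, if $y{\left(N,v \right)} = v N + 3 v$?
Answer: $\frac{1}{29584} \approx 3.3802 \cdot 10^{-5}$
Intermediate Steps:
$y{\left(N,v \right)} = 3 v + N v$ ($y{\left(N,v \right)} = N v + 3 v = 3 v + N v$)
$Q{\left(l \right)} = \sqrt{l + l \left(-7 + l\right)}$ ($Q{\left(l \right)} = \sqrt{l + \left(-7 + l\right) l} = \sqrt{l + l \left(-7 + l\right)}$)
$\left(\frac{1}{-176 + Q{\left(y{\left(-4,2 \right)} \right)}}\right)^{2} = \left(\frac{1}{-176 + \sqrt{2 \left(3 - 4\right) \left(-6 + 2 \left(3 - 4\right)\right)}}\right)^{2} = \left(\frac{1}{-176 + \sqrt{2 \left(-1\right) \left(-6 + 2 \left(-1\right)\right)}}\right)^{2} = \left(\frac{1}{-176 + \sqrt{- 2 \left(-6 - 2\right)}}\right)^{2} = \left(\frac{1}{-176 + \sqrt{\left(-2\right) \left(-8\right)}}\right)^{2} = \left(\frac{1}{-176 + \sqrt{16}}\right)^{2} = \left(\frac{1}{-176 + 4}\right)^{2} = \left(\frac{1}{-172}\right)^{2} = \left(- \frac{1}{172}\right)^{2} = \frac{1}{29584}$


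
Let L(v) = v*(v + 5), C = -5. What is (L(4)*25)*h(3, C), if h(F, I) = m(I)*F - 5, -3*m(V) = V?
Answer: 0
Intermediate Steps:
m(V) = -V/3
h(F, I) = -5 - F*I/3 (h(F, I) = (-I/3)*F - 5 = -F*I/3 - 5 = -5 - F*I/3)
L(v) = v*(5 + v)
(L(4)*25)*h(3, C) = ((4*(5 + 4))*25)*(-5 - 1/3*3*(-5)) = ((4*9)*25)*(-5 + 5) = (36*25)*0 = 900*0 = 0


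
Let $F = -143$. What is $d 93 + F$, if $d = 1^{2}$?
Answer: $-50$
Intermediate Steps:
$d = 1$
$d 93 + F = 1 \cdot 93 - 143 = 93 - 143 = -50$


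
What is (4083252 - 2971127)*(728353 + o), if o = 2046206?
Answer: 3085656427875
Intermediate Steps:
(4083252 - 2971127)*(728353 + o) = (4083252 - 2971127)*(728353 + 2046206) = 1112125*2774559 = 3085656427875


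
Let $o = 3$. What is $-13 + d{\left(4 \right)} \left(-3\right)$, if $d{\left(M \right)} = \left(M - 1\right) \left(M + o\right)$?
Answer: $-76$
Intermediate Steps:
$d{\left(M \right)} = \left(-1 + M\right) \left(3 + M\right)$ ($d{\left(M \right)} = \left(M - 1\right) \left(M + 3\right) = \left(-1 + M\right) \left(3 + M\right)$)
$-13 + d{\left(4 \right)} \left(-3\right) = -13 + \left(-3 + 4^{2} + 2 \cdot 4\right) \left(-3\right) = -13 + \left(-3 + 16 + 8\right) \left(-3\right) = -13 + 21 \left(-3\right) = -13 - 63 = -76$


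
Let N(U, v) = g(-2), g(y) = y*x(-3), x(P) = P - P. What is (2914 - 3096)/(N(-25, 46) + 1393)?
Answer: -26/199 ≈ -0.13065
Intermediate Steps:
x(P) = 0
g(y) = 0 (g(y) = y*0 = 0)
N(U, v) = 0
(2914 - 3096)/(N(-25, 46) + 1393) = (2914 - 3096)/(0 + 1393) = -182/1393 = -182*1/1393 = -26/199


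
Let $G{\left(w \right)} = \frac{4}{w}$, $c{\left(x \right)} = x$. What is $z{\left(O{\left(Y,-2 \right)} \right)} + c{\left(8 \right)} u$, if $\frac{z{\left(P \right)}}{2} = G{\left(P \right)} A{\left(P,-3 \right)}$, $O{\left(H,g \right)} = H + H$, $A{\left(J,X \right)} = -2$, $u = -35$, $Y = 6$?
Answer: $- \frac{844}{3} \approx -281.33$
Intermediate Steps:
$O{\left(H,g \right)} = 2 H$
$z{\left(P \right)} = - \frac{16}{P}$ ($z{\left(P \right)} = 2 \frac{4}{P} \left(-2\right) = 2 \left(- \frac{8}{P}\right) = - \frac{16}{P}$)
$z{\left(O{\left(Y,-2 \right)} \right)} + c{\left(8 \right)} u = - \frac{16}{2 \cdot 6} + 8 \left(-35\right) = - \frac{16}{12} - 280 = \left(-16\right) \frac{1}{12} - 280 = - \frac{4}{3} - 280 = - \frac{844}{3}$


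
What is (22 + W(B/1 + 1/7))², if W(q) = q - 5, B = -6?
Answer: 6084/49 ≈ 124.16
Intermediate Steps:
W(q) = -5 + q
(22 + W(B/1 + 1/7))² = (22 + (-5 + (-6/1 + 1/7)))² = (22 + (-5 + (-6*1 + 1*(⅐))))² = (22 + (-5 + (-6 + ⅐)))² = (22 + (-5 - 41/7))² = (22 - 76/7)² = (78/7)² = 6084/49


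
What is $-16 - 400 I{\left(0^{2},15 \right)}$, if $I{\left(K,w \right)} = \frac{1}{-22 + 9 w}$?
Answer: $- \frac{2208}{113} \approx -19.54$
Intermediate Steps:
$-16 - 400 I{\left(0^{2},15 \right)} = -16 - \frac{400}{-22 + 9 \cdot 15} = -16 - \frac{400}{-22 + 135} = -16 - \frac{400}{113} = - \frac{2208}{113}$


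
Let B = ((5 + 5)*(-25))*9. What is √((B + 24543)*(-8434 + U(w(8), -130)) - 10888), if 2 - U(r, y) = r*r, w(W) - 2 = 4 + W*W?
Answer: 2*I*√74305291 ≈ 17240.0*I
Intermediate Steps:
w(W) = 6 + W² (w(W) = 2 + (4 + W*W) = 2 + (4 + W²) = 6 + W²)
U(r, y) = 2 - r² (U(r, y) = 2 - r*r = 2 - r²)
B = -2250 (B = (10*(-25))*9 = -250*9 = -2250)
√((B + 24543)*(-8434 + U(w(8), -130)) - 10888) = √((-2250 + 24543)*(-8434 + (2 - (6 + 8²)²)) - 10888) = √(22293*(-8434 + (2 - (6 + 64)²)) - 10888) = √(22293*(-8434 + (2 - 1*70²)) - 10888) = √(22293*(-8434 + (2 - 1*4900)) - 10888) = √(22293*(-8434 + (2 - 4900)) - 10888) = √(22293*(-8434 - 4898) - 10888) = √(22293*(-13332) - 10888) = √(-297210276 - 10888) = √(-297221164) = 2*I*√74305291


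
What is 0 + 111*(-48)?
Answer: -5328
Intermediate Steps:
0 + 111*(-48) = 0 - 5328 = -5328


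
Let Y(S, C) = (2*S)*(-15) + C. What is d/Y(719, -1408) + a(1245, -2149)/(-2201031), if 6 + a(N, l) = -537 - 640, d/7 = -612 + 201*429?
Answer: -188441787845/7225041474 ≈ -26.082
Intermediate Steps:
d = 599319 (d = 7*(-612 + 201*429) = 7*(-612 + 86229) = 7*85617 = 599319)
Y(S, C) = C - 30*S (Y(S, C) = -30*S + C = C - 30*S)
a(N, l) = -1183 (a(N, l) = -6 + (-537 - 640) = -6 - 1177 = -1183)
d/Y(719, -1408) + a(1245, -2149)/(-2201031) = 599319/(-1408 - 30*719) - 1183/(-2201031) = 599319/(-1408 - 21570) - 1183*(-1/2201031) = 599319/(-22978) + 169/314433 = 599319*(-1/22978) + 169/314433 = -599319/22978 + 169/314433 = -188441787845/7225041474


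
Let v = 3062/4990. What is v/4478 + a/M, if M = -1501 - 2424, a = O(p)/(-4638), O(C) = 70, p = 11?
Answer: 573052727/4067757366630 ≈ 0.00014088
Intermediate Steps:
v = 1531/2495 (v = 3062*(1/4990) = 1531/2495 ≈ 0.61363)
a = -35/2319 (a = 70/(-4638) = 70*(-1/4638) = -35/2319 ≈ -0.015093)
M = -3925
v/4478 + a/M = (1531/2495)/4478 - 35/2319/(-3925) = (1531/2495)*(1/4478) - 35/2319*(-1/3925) = 1531/11172610 + 7/1820415 = 573052727/4067757366630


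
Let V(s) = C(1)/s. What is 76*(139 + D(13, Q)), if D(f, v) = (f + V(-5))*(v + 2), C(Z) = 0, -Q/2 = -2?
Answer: 16492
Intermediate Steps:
Q = 4 (Q = -2*(-2) = 4)
V(s) = 0 (V(s) = 0/s = 0)
D(f, v) = f*(2 + v) (D(f, v) = (f + 0)*(v + 2) = f*(2 + v))
76*(139 + D(13, Q)) = 76*(139 + 13*(2 + 4)) = 76*(139 + 13*6) = 76*(139 + 78) = 76*217 = 16492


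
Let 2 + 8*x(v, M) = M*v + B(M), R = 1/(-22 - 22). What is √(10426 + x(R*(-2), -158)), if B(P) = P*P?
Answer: √26223802/44 ≈ 116.38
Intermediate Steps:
R = -1/44 (R = 1/(-44) = -1/44 ≈ -0.022727)
B(P) = P²
x(v, M) = -¼ + M²/8 + M*v/8 (x(v, M) = -¼ + (M*v + M²)/8 = -¼ + (M² + M*v)/8 = -¼ + (M²/8 + M*v/8) = -¼ + M²/8 + M*v/8)
√(10426 + x(R*(-2), -158)) = √(10426 + (-¼ + (⅛)*(-158)² + (⅛)*(-158)*(-1/44*(-2)))) = √(10426 + (-¼ + (⅛)*24964 + (⅛)*(-158)*(1/22))) = √(10426 + (-¼ + 6241/2 - 79/88)) = √(10426 + 274503/88) = √(1191991/88) = √26223802/44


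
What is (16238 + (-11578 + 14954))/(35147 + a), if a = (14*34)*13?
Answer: 2802/5905 ≈ 0.47451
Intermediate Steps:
a = 6188 (a = 476*13 = 6188)
(16238 + (-11578 + 14954))/(35147 + a) = (16238 + (-11578 + 14954))/(35147 + 6188) = (16238 + 3376)/41335 = 19614*(1/41335) = 2802/5905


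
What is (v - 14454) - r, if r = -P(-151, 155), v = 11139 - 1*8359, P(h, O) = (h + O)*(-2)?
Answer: -11682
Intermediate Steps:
P(h, O) = -2*O - 2*h (P(h, O) = (O + h)*(-2) = -2*O - 2*h)
v = 2780 (v = 11139 - 8359 = 2780)
r = 8 (r = -(-2*155 - 2*(-151)) = -(-310 + 302) = -1*(-8) = 8)
(v - 14454) - r = (2780 - 14454) - 1*8 = -11674 - 8 = -11682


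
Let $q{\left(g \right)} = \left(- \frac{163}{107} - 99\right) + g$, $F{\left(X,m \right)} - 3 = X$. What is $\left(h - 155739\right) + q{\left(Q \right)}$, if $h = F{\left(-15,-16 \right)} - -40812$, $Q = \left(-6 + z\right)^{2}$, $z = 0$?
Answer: $- \frac{12305377}{107} \approx -1.15 \cdot 10^{5}$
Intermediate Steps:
$F{\left(X,m \right)} = 3 + X$
$Q = 36$ ($Q = \left(-6 + 0\right)^{2} = \left(-6\right)^{2} = 36$)
$h = 40800$ ($h = \left(3 - 15\right) - -40812 = -12 + 40812 = 40800$)
$q{\left(g \right)} = - \frac{10756}{107} + g$ ($q{\left(g \right)} = \left(\left(-163\right) \frac{1}{107} - 99\right) + g = \left(- \frac{163}{107} - 99\right) + g = - \frac{10756}{107} + g$)
$\left(h - 155739\right) + q{\left(Q \right)} = \left(40800 - 155739\right) + \left(- \frac{10756}{107} + 36\right) = -114939 - \frac{6904}{107} = - \frac{12305377}{107}$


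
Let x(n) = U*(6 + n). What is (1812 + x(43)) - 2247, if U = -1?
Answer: -484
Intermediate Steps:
x(n) = -6 - n (x(n) = -(6 + n) = -6 - n)
(1812 + x(43)) - 2247 = (1812 + (-6 - 1*43)) - 2247 = (1812 + (-6 - 43)) - 2247 = (1812 - 49) - 2247 = 1763 - 2247 = -484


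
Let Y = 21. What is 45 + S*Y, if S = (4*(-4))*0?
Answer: 45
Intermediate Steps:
S = 0 (S = -16*0 = 0)
45 + S*Y = 45 + 0*21 = 45 + 0 = 45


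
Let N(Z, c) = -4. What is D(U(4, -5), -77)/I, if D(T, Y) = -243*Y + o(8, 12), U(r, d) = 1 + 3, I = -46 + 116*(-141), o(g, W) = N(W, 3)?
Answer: -18707/16402 ≈ -1.1405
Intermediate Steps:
o(g, W) = -4
I = -16402 (I = -46 - 16356 = -16402)
U(r, d) = 4
D(T, Y) = -4 - 243*Y (D(T, Y) = -243*Y - 4 = -4 - 243*Y)
D(U(4, -5), -77)/I = (-4 - 243*(-77))/(-16402) = (-4 + 18711)*(-1/16402) = 18707*(-1/16402) = -18707/16402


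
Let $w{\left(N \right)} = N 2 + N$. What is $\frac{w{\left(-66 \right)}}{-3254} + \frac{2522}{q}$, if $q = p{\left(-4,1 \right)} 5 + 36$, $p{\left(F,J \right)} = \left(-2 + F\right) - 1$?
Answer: $\frac{4103393}{1627} \approx 2522.1$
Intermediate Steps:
$p{\left(F,J \right)} = -3 + F$
$w{\left(N \right)} = 3 N$ ($w{\left(N \right)} = 2 N + N = 3 N$)
$q = 1$ ($q = \left(-3 - 4\right) 5 + 36 = \left(-7\right) 5 + 36 = -35 + 36 = 1$)
$\frac{w{\left(-66 \right)}}{-3254} + \frac{2522}{q} = \frac{3 \left(-66\right)}{-3254} + \frac{2522}{1} = \left(-198\right) \left(- \frac{1}{3254}\right) + 2522 \cdot 1 = \frac{99}{1627} + 2522 = \frac{4103393}{1627}$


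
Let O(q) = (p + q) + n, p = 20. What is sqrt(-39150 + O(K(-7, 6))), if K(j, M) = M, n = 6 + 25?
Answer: I*sqrt(39093) ≈ 197.72*I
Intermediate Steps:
n = 31
O(q) = 51 + q (O(q) = (20 + q) + 31 = 51 + q)
sqrt(-39150 + O(K(-7, 6))) = sqrt(-39150 + (51 + 6)) = sqrt(-39150 + 57) = sqrt(-39093) = I*sqrt(39093)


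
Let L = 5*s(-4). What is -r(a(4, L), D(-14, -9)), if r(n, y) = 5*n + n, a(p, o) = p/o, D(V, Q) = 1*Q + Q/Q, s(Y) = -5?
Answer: 24/25 ≈ 0.96000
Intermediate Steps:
D(V, Q) = 1 + Q (D(V, Q) = Q + 1 = 1 + Q)
L = -25 (L = 5*(-5) = -25)
r(n, y) = 6*n
-r(a(4, L), D(-14, -9)) = -6*4/(-25) = -6*4*(-1/25) = -6*(-4)/25 = -1*(-24/25) = 24/25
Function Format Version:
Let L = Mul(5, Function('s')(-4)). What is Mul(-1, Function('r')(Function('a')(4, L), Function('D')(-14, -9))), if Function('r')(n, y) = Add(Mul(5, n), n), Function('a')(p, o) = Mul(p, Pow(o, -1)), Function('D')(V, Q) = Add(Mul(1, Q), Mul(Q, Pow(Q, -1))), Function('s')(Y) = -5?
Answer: Rational(24, 25) ≈ 0.96000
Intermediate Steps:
Function('D')(V, Q) = Add(1, Q) (Function('D')(V, Q) = Add(Q, 1) = Add(1, Q))
L = -25 (L = Mul(5, -5) = -25)
Function('r')(n, y) = Mul(6, n)
Mul(-1, Function('r')(Function('a')(4, L), Function('D')(-14, -9))) = Mul(-1, Mul(6, Mul(4, Pow(-25, -1)))) = Mul(-1, Mul(6, Mul(4, Rational(-1, 25)))) = Mul(-1, Mul(6, Rational(-4, 25))) = Mul(-1, Rational(-24, 25)) = Rational(24, 25)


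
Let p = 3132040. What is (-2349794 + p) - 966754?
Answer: -184508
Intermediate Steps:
(-2349794 + p) - 966754 = (-2349794 + 3132040) - 966754 = 782246 - 966754 = -184508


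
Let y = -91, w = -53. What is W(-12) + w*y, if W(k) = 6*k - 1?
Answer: 4750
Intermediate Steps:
W(k) = -1 + 6*k
W(-12) + w*y = (-1 + 6*(-12)) - 53*(-91) = (-1 - 72) + 4823 = -73 + 4823 = 4750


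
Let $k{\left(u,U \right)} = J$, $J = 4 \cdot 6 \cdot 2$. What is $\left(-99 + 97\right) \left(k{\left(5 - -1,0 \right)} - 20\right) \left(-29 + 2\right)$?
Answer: $1512$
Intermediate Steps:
$J = 48$ ($J = 24 \cdot 2 = 48$)
$k{\left(u,U \right)} = 48$
$\left(-99 + 97\right) \left(k{\left(5 - -1,0 \right)} - 20\right) \left(-29 + 2\right) = \left(-99 + 97\right) \left(48 - 20\right) \left(-29 + 2\right) = - 2 \cdot 28 \left(-27\right) = \left(-2\right) \left(-756\right) = 1512$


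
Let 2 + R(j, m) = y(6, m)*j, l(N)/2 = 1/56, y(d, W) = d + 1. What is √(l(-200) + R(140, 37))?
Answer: √191695/14 ≈ 31.274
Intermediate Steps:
y(d, W) = 1 + d
l(N) = 1/28 (l(N) = 2/56 = 2*(1/56) = 1/28)
R(j, m) = -2 + 7*j (R(j, m) = -2 + (1 + 6)*j = -2 + 7*j)
√(l(-200) + R(140, 37)) = √(1/28 + (-2 + 7*140)) = √(1/28 + (-2 + 980)) = √(1/28 + 978) = √(27385/28) = √191695/14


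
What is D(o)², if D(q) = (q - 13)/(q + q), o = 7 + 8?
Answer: 1/225 ≈ 0.0044444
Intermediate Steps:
o = 15
D(q) = (-13 + q)/(2*q) (D(q) = (-13 + q)/((2*q)) = (-13 + q)*(1/(2*q)) = (-13 + q)/(2*q))
D(o)² = ((½)*(-13 + 15)/15)² = ((½)*(1/15)*2)² = (1/15)² = 1/225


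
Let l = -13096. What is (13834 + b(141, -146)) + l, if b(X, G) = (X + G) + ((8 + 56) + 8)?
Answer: 805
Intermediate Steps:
b(X, G) = 72 + G + X (b(X, G) = (G + X) + (64 + 8) = (G + X) + 72 = 72 + G + X)
(13834 + b(141, -146)) + l = (13834 + (72 - 146 + 141)) - 13096 = (13834 + 67) - 13096 = 13901 - 13096 = 805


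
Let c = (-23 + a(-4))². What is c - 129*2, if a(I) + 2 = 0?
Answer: 367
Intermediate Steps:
a(I) = -2 (a(I) = -2 + 0 = -2)
c = 625 (c = (-23 - 2)² = (-25)² = 625)
c - 129*2 = 625 - 129*2 = 625 - 258 = 367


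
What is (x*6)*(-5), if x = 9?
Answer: -270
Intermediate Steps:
(x*6)*(-5) = (9*6)*(-5) = 54*(-5) = -270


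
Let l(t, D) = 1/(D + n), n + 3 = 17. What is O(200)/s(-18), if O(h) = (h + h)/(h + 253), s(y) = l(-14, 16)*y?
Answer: -2000/1359 ≈ -1.4717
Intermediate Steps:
n = 14 (n = -3 + 17 = 14)
l(t, D) = 1/(14 + D) (l(t, D) = 1/(D + 14) = 1/(14 + D))
s(y) = y/30 (s(y) = y/(14 + 16) = y/30)
O(h) = 2*h/(253 + h) (O(h) = (2*h)/(253 + h) = 2*h/(253 + h))
O(200)/s(-18) = (2*200/(253 + 200))/(((1/30)*(-18))) = (2*200/453)/(-⅗) = (2*200*(1/453))*(-5/3) = (400/453)*(-5/3) = -2000/1359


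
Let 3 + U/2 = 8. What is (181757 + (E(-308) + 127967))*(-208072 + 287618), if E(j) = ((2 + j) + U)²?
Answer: 31606807640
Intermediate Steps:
U = 10 (U = -6 + 2*8 = -6 + 16 = 10)
E(j) = (12 + j)² (E(j) = ((2 + j) + 10)² = (12 + j)²)
(181757 + (E(-308) + 127967))*(-208072 + 287618) = (181757 + ((12 - 308)² + 127967))*(-208072 + 287618) = (181757 + ((-296)² + 127967))*79546 = (181757 + (87616 + 127967))*79546 = (181757 + 215583)*79546 = 397340*79546 = 31606807640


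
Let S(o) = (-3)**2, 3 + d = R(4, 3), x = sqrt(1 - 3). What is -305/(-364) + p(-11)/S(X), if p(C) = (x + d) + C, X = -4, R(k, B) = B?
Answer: -1259/3276 + I*sqrt(2)/9 ≈ -0.38431 + 0.15713*I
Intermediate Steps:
x = I*sqrt(2) (x = sqrt(-2) = I*sqrt(2) ≈ 1.4142*I)
d = 0 (d = -3 + 3 = 0)
S(o) = 9
p(C) = C + I*sqrt(2) (p(C) = (I*sqrt(2) + 0) + C = I*sqrt(2) + C = C + I*sqrt(2))
-305/(-364) + p(-11)/S(X) = -305/(-364) + (-11 + I*sqrt(2))/9 = -305*(-1/364) + (-11 + I*sqrt(2))*(1/9) = 305/364 + (-11/9 + I*sqrt(2)/9) = -1259/3276 + I*sqrt(2)/9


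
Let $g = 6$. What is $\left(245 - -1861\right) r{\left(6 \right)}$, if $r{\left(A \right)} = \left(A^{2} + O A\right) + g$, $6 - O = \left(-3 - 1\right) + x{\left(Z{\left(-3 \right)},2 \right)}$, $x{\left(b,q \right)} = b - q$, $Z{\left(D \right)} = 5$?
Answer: $176904$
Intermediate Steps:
$O = 7$ ($O = 6 - \left(\left(-3 - 1\right) + \left(5 - 2\right)\right) = 6 - \left(-4 + \left(5 - 2\right)\right) = 6 - \left(-4 + 3\right) = 6 - -1 = 6 + 1 = 7$)
$r{\left(A \right)} = 6 + A^{2} + 7 A$ ($r{\left(A \right)} = \left(A^{2} + 7 A\right) + 6 = 6 + A^{2} + 7 A$)
$\left(245 - -1861\right) r{\left(6 \right)} = \left(245 - -1861\right) \left(6 + 6^{2} + 7 \cdot 6\right) = \left(245 + 1861\right) \left(6 + 36 + 42\right) = 2106 \cdot 84 = 176904$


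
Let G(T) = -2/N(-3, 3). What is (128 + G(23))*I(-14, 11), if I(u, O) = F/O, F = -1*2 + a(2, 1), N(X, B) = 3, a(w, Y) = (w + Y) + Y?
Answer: 764/33 ≈ 23.152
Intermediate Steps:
a(w, Y) = w + 2*Y (a(w, Y) = (Y + w) + Y = w + 2*Y)
F = 2 (F = -1*2 + (2 + 2*1) = -2 + (2 + 2) = -2 + 4 = 2)
G(T) = -2/3
I(u, O) = 2/O
(128 + G(23))*I(-14, 11) = (128 - 2/3)*(2/11) = 382*(2*(1/11))/3 = (382/3)*(2/11) = 764/33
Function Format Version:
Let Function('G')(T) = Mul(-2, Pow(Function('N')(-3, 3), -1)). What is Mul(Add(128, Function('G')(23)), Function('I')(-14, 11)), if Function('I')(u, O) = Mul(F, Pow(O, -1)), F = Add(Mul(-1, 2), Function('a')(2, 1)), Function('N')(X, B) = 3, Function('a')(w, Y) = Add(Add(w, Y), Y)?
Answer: Rational(764, 33) ≈ 23.152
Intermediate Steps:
Function('a')(w, Y) = Add(w, Mul(2, Y)) (Function('a')(w, Y) = Add(Add(Y, w), Y) = Add(w, Mul(2, Y)))
F = 2 (F = Add(Mul(-1, 2), Add(2, Mul(2, 1))) = Add(-2, Add(2, 2)) = Add(-2, 4) = 2)
Function('G')(T) = Rational(-2, 3) (Function('G')(T) = Mul(-2, Pow(3, -1)) = Mul(-2, Rational(1, 3)) = Rational(-2, 3))
Function('I')(u, O) = Mul(2, Pow(O, -1))
Mul(Add(128, Function('G')(23)), Function('I')(-14, 11)) = Mul(Add(128, Rational(-2, 3)), Mul(2, Pow(11, -1))) = Mul(Rational(382, 3), Mul(2, Rational(1, 11))) = Mul(Rational(382, 3), Rational(2, 11)) = Rational(764, 33)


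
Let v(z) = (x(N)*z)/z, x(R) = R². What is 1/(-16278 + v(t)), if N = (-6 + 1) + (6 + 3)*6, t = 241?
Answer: -1/13877 ≈ -7.2062e-5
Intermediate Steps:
N = 49 (N = -5 + 9*6 = -5 + 54 = 49)
v(z) = 2401 (v(z) = (49²*z)/z = (2401*z)/z = 2401)
1/(-16278 + v(t)) = 1/(-16278 + 2401) = 1/(-13877) = -1/13877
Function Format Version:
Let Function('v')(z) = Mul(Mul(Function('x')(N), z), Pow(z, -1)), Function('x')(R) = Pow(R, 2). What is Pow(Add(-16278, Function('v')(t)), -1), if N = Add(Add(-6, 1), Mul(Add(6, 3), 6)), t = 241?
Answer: Rational(-1, 13877) ≈ -7.2062e-5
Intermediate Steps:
N = 49 (N = Add(-5, Mul(9, 6)) = Add(-5, 54) = 49)
Function('v')(z) = 2401 (Function('v')(z) = Mul(Mul(Pow(49, 2), z), Pow(z, -1)) = Mul(Mul(2401, z), Pow(z, -1)) = 2401)
Pow(Add(-16278, Function('v')(t)), -1) = Pow(Add(-16278, 2401), -1) = Pow(-13877, -1) = Rational(-1, 13877)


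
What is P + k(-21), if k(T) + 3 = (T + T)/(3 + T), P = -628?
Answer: -1886/3 ≈ -628.67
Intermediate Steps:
k(T) = -3 + 2*T/(3 + T) (k(T) = -3 + (T + T)/(3 + T) = -3 + (2*T)/(3 + T) = -3 + 2*T/(3 + T))
P + k(-21) = -628 + (-9 - 1*(-21))/(3 - 21) = -628 + (-9 + 21)/(-18) = -628 - 1/18*12 = -628 - ⅔ = -1886/3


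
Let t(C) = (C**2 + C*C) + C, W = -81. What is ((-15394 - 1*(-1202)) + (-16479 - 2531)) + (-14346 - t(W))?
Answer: -60589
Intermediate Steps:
t(C) = C + 2*C**2 (t(C) = (C**2 + C**2) + C = 2*C**2 + C = C + 2*C**2)
((-15394 - 1*(-1202)) + (-16479 - 2531)) + (-14346 - t(W)) = ((-15394 - 1*(-1202)) + (-16479 - 2531)) + (-14346 - (-81)*(1 + 2*(-81))) = ((-15394 + 1202) - 19010) + (-14346 - (-81)*(1 - 162)) = (-14192 - 19010) + (-14346 - (-81)*(-161)) = -33202 + (-14346 - 1*13041) = -33202 + (-14346 - 13041) = -33202 - 27387 = -60589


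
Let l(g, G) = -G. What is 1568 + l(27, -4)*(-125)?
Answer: 1068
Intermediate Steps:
1568 + l(27, -4)*(-125) = 1568 - 1*(-4)*(-125) = 1568 + 4*(-125) = 1568 - 500 = 1068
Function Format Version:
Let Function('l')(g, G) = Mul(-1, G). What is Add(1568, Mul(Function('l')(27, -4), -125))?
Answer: 1068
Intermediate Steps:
Add(1568, Mul(Function('l')(27, -4), -125)) = Add(1568, Mul(Mul(-1, -4), -125)) = Add(1568, Mul(4, -125)) = Add(1568, -500) = 1068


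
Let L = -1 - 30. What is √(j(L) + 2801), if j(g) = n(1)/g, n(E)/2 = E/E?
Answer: √2691699/31 ≈ 52.924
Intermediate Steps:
n(E) = 2 (n(E) = 2*(E/E) = 2*1 = 2)
L = -31
j(g) = 2/g
√(j(L) + 2801) = √(2/(-31) + 2801) = √(2*(-1/31) + 2801) = √(-2/31 + 2801) = √(86829/31) = √2691699/31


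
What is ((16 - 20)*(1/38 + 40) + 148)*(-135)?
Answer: 31050/19 ≈ 1634.2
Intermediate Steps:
((16 - 20)*(1/38 + 40) + 148)*(-135) = (-4*(1/38 + 40) + 148)*(-135) = (-4*1521/38 + 148)*(-135) = (-3042/19 + 148)*(-135) = -230/19*(-135) = 31050/19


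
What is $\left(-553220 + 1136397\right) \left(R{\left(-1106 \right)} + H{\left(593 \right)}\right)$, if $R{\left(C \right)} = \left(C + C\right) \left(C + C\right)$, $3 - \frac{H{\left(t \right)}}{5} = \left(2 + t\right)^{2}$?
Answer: $1821164963618$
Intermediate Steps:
$H{\left(t \right)} = 15 - 5 \left(2 + t\right)^{2}$
$R{\left(C \right)} = 4 C^{2}$ ($R{\left(C \right)} = 2 C 2 C = 4 C^{2}$)
$\left(-553220 + 1136397\right) \left(R{\left(-1106 \right)} + H{\left(593 \right)}\right) = \left(-553220 + 1136397\right) \left(4 \left(-1106\right)^{2} + \left(15 - 5 \left(2 + 593\right)^{2}\right)\right) = 583177 \left(4 \cdot 1223236 + \left(15 - 5 \cdot 595^{2}\right)\right) = 583177 \left(4892944 + \left(15 - 1770125\right)\right) = 583177 \left(4892944 - 1770110\right) = 583177 \cdot 3122834 = 1821164963618$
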